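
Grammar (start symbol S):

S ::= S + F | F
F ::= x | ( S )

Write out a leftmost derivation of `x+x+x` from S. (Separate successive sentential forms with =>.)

S => S+F   [S ::= S + F]
S+F => S+F+F   [S ::= S + F]
S+F+F => F+F+F   [S ::= F]
F+F+F => x+F+F   [F ::= x]
x+F+F => x+x+F   [F ::= x]
x+x+F => x+x+x   [F ::= x]

S=>S+F=>S+F+F=>F+F+F=>x+F+F=>x+x+F=>x+x+x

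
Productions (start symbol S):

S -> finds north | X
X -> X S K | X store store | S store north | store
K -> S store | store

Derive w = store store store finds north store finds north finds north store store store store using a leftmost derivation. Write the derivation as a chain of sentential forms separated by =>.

S => X   [S -> X]
X => X S K   [X -> X S K]
X S K => X store store S K   [X -> X store store]
X store store S K => store store store S K   [X -> store]
store store store S K => store store store finds north K   [S -> finds north]
store store store finds north K => store store store finds north S store   [K -> S store]
store store store finds north S store => store store store finds north X store   [S -> X]
store store store finds north X store => store store store finds north X store store store   [X -> X store store]
store store store finds north X store store store => store store store finds north X S K store store store   [X -> X S K]
store store store finds north X S K store store store => store store store finds north store S K store store store   [X -> store]
store store store finds north store S K store store store => store store store finds north store finds north K store store store   [S -> finds north]
store store store finds north store finds north K store store store => store store store finds north store finds north S store store store store   [K -> S store]
store store store finds north store finds north S store store store store => store store store finds north store finds north finds north store store store store   [S -> finds north]

S => X => X S K => X store store S K => store store store S K => store store store finds north K => store store store finds north S store => store store store finds north X store => store store store finds north X store store store => store store store finds north X S K store store store => store store store finds north store S K store store store => store store store finds north store finds north K store store store => store store store finds north store finds north S store store store store => store store store finds north store finds north finds north store store store store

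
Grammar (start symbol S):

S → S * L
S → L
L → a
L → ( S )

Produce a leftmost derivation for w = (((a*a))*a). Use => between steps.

S => L   [S → L]
L => (S)   [L → ( S )]
(S) => (S*L)   [S → S * L]
(S*L) => (L*L)   [S → L]
(L*L) => ((S)*L)   [L → ( S )]
((S)*L) => ((L)*L)   [S → L]
((L)*L) => (((S))*L)   [L → ( S )]
(((S))*L) => (((S*L))*L)   [S → S * L]
(((S*L))*L) => (((L*L))*L)   [S → L]
(((L*L))*L) => (((a*L))*L)   [L → a]
(((a*L))*L) => (((a*a))*L)   [L → a]
(((a*a))*L) => (((a*a))*a)   [L → a]

S => L => (S) => (S*L) => (L*L) => ((S)*L) => ((L)*L) => (((S))*L) => (((S*L))*L) => (((L*L))*L) => (((a*L))*L) => (((a*a))*L) => (((a*a))*a)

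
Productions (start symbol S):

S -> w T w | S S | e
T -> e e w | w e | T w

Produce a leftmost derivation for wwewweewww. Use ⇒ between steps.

S ⇒ SS ⇒ wTwS ⇒ wwewS ⇒ wwewwTw ⇒ wwewwTww ⇒ wwewweewww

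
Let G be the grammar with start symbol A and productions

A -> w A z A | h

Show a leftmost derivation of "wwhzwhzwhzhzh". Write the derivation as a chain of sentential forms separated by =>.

A => wAzA   [A -> w A z A]
wAzA => wwAzAzA   [A -> w A z A]
wwAzAzA => wwhzAzA   [A -> h]
wwhzAzA => wwhzwAzAzA   [A -> w A z A]
wwhzwAzAzA => wwhzwhzAzA   [A -> h]
wwhzwhzAzA => wwhzwhzwAzAzA   [A -> w A z A]
wwhzwhzwAzAzA => wwhzwhzwhzAzA   [A -> h]
wwhzwhzwhzAzA => wwhzwhzwhzhzA   [A -> h]
wwhzwhzwhzhzA => wwhzwhzwhzhzh   [A -> h]

A => wAzA => wwAzAzA => wwhzAzA => wwhzwAzAzA => wwhzwhzAzA => wwhzwhzwAzAzA => wwhzwhzwhzAzA => wwhzwhzwhzhzA => wwhzwhzwhzhzh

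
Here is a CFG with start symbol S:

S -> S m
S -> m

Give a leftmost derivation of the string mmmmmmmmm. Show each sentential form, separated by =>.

S => Sm   [S -> S m]
Sm => Smm   [S -> S m]
Smm => Smmm   [S -> S m]
Smmm => Smmmm   [S -> S m]
Smmmm => Smmmmm   [S -> S m]
Smmmmm => Smmmmmm   [S -> S m]
Smmmmmm => Smmmmmmm   [S -> S m]
Smmmmmmm => Smmmmmmmm   [S -> S m]
Smmmmmmmm => mmmmmmmmm   [S -> m]

S => Sm => Smm => Smmm => Smmmm => Smmmmm => Smmmmmm => Smmmmmmm => Smmmmmmmm => mmmmmmmmm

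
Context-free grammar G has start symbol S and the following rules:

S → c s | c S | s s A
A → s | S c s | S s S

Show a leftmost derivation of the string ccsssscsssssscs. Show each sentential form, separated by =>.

S => cS   [S → c S]
cS => ccS   [S → c S]
ccS => ccssA   [S → s s A]
ccssA => ccssSsS   [A → S s S]
ccssSsS => ccssssAsS   [S → s s A]
ccssssAsS => ccssssSsSsS   [A → S s S]
ccssssSsSsS => ccsssscssSsS   [S → c s]
ccsssscssSsS => ccsssscssssAsS   [S → s s A]
ccsssscssssAsS => ccsssscssssssS   [A → s]
ccsssscssssssS => ccsssscsssssscs   [S → c s]

S => cS => ccS => ccssA => ccssSsS => ccssssAsS => ccssssSsSsS => ccsssscssSsS => ccsssscssssAsS => ccsssscssssssS => ccsssscsssssscs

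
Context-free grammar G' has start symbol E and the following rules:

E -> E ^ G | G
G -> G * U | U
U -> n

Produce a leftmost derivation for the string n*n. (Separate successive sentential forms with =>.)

E => G   [E -> G]
G => G*U   [G -> G * U]
G*U => U*U   [G -> U]
U*U => n*U   [U -> n]
n*U => n*n   [U -> n]

E=>G=>G*U=>U*U=>n*U=>n*n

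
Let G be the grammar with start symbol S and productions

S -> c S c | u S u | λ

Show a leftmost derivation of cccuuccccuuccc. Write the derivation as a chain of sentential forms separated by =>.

S => cSc => ccScc => cccSccc => cccuSuccc => cccuuSuuccc => cccuucScuuccc => cccuuccSccuuccc => cccuuccccuuccc

S => cSc   [S -> c S c]
cSc => ccScc   [S -> c S c]
ccScc => cccSccc   [S -> c S c]
cccSccc => cccuSuccc   [S -> u S u]
cccuSuccc => cccuuSuuccc   [S -> u S u]
cccuuSuuccc => cccuucScuuccc   [S -> c S c]
cccuucScuuccc => cccuuccSccuuccc   [S -> c S c]
cccuuccSccuuccc => cccuuccccuuccc   [S -> λ]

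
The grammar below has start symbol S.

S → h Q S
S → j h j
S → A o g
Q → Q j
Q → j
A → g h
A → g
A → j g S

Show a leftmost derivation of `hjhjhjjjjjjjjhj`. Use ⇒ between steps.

S⇒hQS⇒hjS⇒hjhQS⇒hjhjS⇒hjhjhQS⇒hjhjhQjS⇒hjhjhQjjS⇒hjhjhQjjjS⇒hjhjhQjjjjS⇒hjhjhQjjjjjS⇒hjhjhQjjjjjjS⇒hjhjhjjjjjjjS⇒hjhjhjjjjjjjjhj

S ⇒ hQS   [S → h Q S]
hQS ⇒ hjS   [Q → j]
hjS ⇒ hjhQS   [S → h Q S]
hjhQS ⇒ hjhjS   [Q → j]
hjhjS ⇒ hjhjhQS   [S → h Q S]
hjhjhQS ⇒ hjhjhQjS   [Q → Q j]
hjhjhQjS ⇒ hjhjhQjjS   [Q → Q j]
hjhjhQjjS ⇒ hjhjhQjjjS   [Q → Q j]
hjhjhQjjjS ⇒ hjhjhQjjjjS   [Q → Q j]
hjhjhQjjjjS ⇒ hjhjhQjjjjjS   [Q → Q j]
hjhjhQjjjjjS ⇒ hjhjhQjjjjjjS   [Q → Q j]
hjhjhQjjjjjjS ⇒ hjhjhjjjjjjjS   [Q → j]
hjhjhjjjjjjjS ⇒ hjhjhjjjjjjjjhj   [S → j h j]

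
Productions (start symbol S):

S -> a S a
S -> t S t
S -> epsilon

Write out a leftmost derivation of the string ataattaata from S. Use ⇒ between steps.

S ⇒ aSa ⇒ atSta ⇒ ataSata ⇒ ataaSaata ⇒ ataatStaata ⇒ ataattaata

S ⇒ aSa   [S -> a S a]
aSa ⇒ atSta   [S -> t S t]
atSta ⇒ ataSata   [S -> a S a]
ataSata ⇒ ataaSaata   [S -> a S a]
ataaSaata ⇒ ataatStaata   [S -> t S t]
ataatStaata ⇒ ataattaata   [S -> epsilon]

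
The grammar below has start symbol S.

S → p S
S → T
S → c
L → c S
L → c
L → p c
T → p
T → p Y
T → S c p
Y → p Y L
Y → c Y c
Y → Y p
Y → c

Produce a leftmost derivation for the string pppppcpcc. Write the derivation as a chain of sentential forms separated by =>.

S => pS   [S → p S]
pS => ppS   [S → p S]
ppS => ppT   [S → T]
ppT => pppY   [T → p Y]
pppY => ppppYL   [Y → p Y L]
ppppYL => pppppYLL   [Y → p Y L]
pppppYLL => pppppcLL   [Y → c]
pppppcLL => pppppcpcL   [L → p c]
pppppcpcL => pppppcpcc   [L → c]

S => pS => ppS => ppT => pppY => ppppYL => pppppYLL => pppppcLL => pppppcpcL => pppppcpcc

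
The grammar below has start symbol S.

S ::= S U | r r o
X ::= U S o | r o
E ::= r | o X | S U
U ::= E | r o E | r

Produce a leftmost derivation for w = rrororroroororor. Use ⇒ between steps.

S⇒SU⇒rroU⇒rroroE⇒rroroSU⇒rroroSUU⇒rrororroUU⇒rrororroroEU⇒rrororrorooXU⇒rrororrorooroU⇒rrororroroororoE⇒rrororroroororor

S ⇒ SU   [S ::= S U]
SU ⇒ rroU   [S ::= r r o]
rroU ⇒ rroroE   [U ::= r o E]
rroroE ⇒ rroroSU   [E ::= S U]
rroroSU ⇒ rroroSUU   [S ::= S U]
rroroSUU ⇒ rrororroUU   [S ::= r r o]
rrororroUU ⇒ rrororroroEU   [U ::= r o E]
rrororroroEU ⇒ rrororrorooXU   [E ::= o X]
rrororrorooXU ⇒ rrororrorooroU   [X ::= r o]
rrororrorooroU ⇒ rrororroroororoE   [U ::= r o E]
rrororroroororoE ⇒ rrororroroororor   [E ::= r]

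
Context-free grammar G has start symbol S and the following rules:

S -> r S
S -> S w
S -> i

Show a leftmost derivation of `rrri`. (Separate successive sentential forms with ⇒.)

S ⇒ rS ⇒ rrS ⇒ rrrS ⇒ rrri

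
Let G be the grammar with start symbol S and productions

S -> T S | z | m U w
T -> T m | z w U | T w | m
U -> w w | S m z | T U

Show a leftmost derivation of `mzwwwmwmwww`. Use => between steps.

S => mUw => mTUw => mzwUUw => mzwwwUw => mzwwwTUw => mzwwwTmUw => mzwwwTwmUw => mzwwwmwmUw => mzwwwmwmwww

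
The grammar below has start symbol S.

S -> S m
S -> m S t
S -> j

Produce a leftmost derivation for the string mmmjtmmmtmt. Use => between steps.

S => mSt   [S -> m S t]
mSt => mSmt   [S -> S m]
mSmt => mmStmt   [S -> m S t]
mmStmt => mmSmtmt   [S -> S m]
mmSmtmt => mmSmmtmt   [S -> S m]
mmSmmtmt => mmSmmmtmt   [S -> S m]
mmSmmmtmt => mmmStmmmtmt   [S -> m S t]
mmmStmmmtmt => mmmjtmmmtmt   [S -> j]

S => mSt => mSmt => mmStmt => mmSmtmt => mmSmmtmt => mmSmmmtmt => mmmStmmmtmt => mmmjtmmmtmt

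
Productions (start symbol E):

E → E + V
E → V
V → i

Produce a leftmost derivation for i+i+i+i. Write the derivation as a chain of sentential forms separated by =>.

E => E+V => E+V+V => E+V+V+V => V+V+V+V => i+V+V+V => i+i+V+V => i+i+i+V => i+i+i+i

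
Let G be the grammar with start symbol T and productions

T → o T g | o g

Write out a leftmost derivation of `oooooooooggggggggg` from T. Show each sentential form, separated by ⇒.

T ⇒ oTg   [T → o T g]
oTg ⇒ ooTgg   [T → o T g]
ooTgg ⇒ oooTggg   [T → o T g]
oooTggg ⇒ ooooTgggg   [T → o T g]
ooooTgggg ⇒ oooooTggggg   [T → o T g]
oooooTggggg ⇒ ooooooTgggggg   [T → o T g]
ooooooTgggggg ⇒ oooooooTggggggg   [T → o T g]
oooooooTggggggg ⇒ ooooooooTgggggggg   [T → o T g]
ooooooooTgggggggg ⇒ oooooooooggggggggg   [T → o g]

T ⇒ oTg ⇒ ooTgg ⇒ oooTggg ⇒ ooooTgggg ⇒ oooooTggggg ⇒ ooooooTgggggg ⇒ oooooooTggggggg ⇒ ooooooooTgggggggg ⇒ oooooooooggggggggg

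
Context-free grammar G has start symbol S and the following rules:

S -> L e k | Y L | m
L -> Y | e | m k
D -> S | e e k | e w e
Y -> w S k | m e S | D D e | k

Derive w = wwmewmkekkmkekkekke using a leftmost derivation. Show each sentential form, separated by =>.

S => YL => wSkL => wLekkL => wYekkL => wwSkekkL => wwLekkekkL => wwYekkekkL => wwmeSekkekkL => wwmeYLekkekkL => wwmewSkLekkekkL => wwmewLekkLekkekkL => wwmewmkekkLekkekkL => wwmewmkekkmkekkekkL => wwmewmkekkmkekkekke

S => YL   [S -> Y L]
YL => wSkL   [Y -> w S k]
wSkL => wLekkL   [S -> L e k]
wLekkL => wYekkL   [L -> Y]
wYekkL => wwSkekkL   [Y -> w S k]
wwSkekkL => wwLekkekkL   [S -> L e k]
wwLekkekkL => wwYekkekkL   [L -> Y]
wwYekkekkL => wwmeSekkekkL   [Y -> m e S]
wwmeSekkekkL => wwmeYLekkekkL   [S -> Y L]
wwmeYLekkekkL => wwmewSkLekkekkL   [Y -> w S k]
wwmewSkLekkekkL => wwmewLekkLekkekkL   [S -> L e k]
wwmewLekkLekkekkL => wwmewmkekkLekkekkL   [L -> m k]
wwmewmkekkLekkekkL => wwmewmkekkmkekkekkL   [L -> m k]
wwmewmkekkmkekkekkL => wwmewmkekkmkekkekke   [L -> e]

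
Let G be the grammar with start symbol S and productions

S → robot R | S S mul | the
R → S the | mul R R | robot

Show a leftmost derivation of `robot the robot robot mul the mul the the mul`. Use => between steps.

S => S S mul   [S → S S mul]
S S mul => robot R S mul   [S → robot R]
robot R S mul => robot S the S mul   [R → S the]
robot S the S mul => robot S S mul the S mul   [S → S S mul]
robot S S mul the S mul => robot S S mul S mul the S mul   [S → S S mul]
robot S S mul S mul the S mul => robot the S mul S mul the S mul   [S → the]
robot the S mul S mul the S mul => robot the robot R mul S mul the S mul   [S → robot R]
robot the robot R mul S mul the S mul => robot the robot robot mul S mul the S mul   [R → robot]
robot the robot robot mul S mul the S mul => robot the robot robot mul the mul the S mul   [S → the]
robot the robot robot mul the mul the S mul => robot the robot robot mul the mul the the mul   [S → the]

S => S S mul => robot R S mul => robot S the S mul => robot S S mul the S mul => robot S S mul S mul the S mul => robot the S mul S mul the S mul => robot the robot R mul S mul the S mul => robot the robot robot mul S mul the S mul => robot the robot robot mul the mul the S mul => robot the robot robot mul the mul the the mul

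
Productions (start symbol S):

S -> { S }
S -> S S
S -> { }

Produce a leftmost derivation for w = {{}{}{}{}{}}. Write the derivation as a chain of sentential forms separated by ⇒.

S ⇒ {S} ⇒ {SS} ⇒ {SSS} ⇒ {SSSS} ⇒ {{}SSS} ⇒ {{}SSSS} ⇒ {{}{}SSS} ⇒ {{}{}{}SS} ⇒ {{}{}{}{}S} ⇒ {{}{}{}{}{}}

S ⇒ {S}   [S -> { S }]
{S} ⇒ {SS}   [S -> S S]
{SS} ⇒ {SSS}   [S -> S S]
{SSS} ⇒ {SSSS}   [S -> S S]
{SSSS} ⇒ {{}SSS}   [S -> { }]
{{}SSS} ⇒ {{}SSSS}   [S -> S S]
{{}SSSS} ⇒ {{}{}SSS}   [S -> { }]
{{}{}SSS} ⇒ {{}{}{}SS}   [S -> { }]
{{}{}{}SS} ⇒ {{}{}{}{}S}   [S -> { }]
{{}{}{}{}S} ⇒ {{}{}{}{}{}}   [S -> { }]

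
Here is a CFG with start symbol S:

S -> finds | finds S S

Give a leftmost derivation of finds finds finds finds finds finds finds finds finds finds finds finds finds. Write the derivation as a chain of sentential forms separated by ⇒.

S ⇒ finds S S   [S -> finds S S]
finds S S ⇒ finds finds S S S   [S -> finds S S]
finds finds S S S ⇒ finds finds finds S S   [S -> finds]
finds finds finds S S ⇒ finds finds finds finds S   [S -> finds]
finds finds finds finds S ⇒ finds finds finds finds finds S S   [S -> finds S S]
finds finds finds finds finds S S ⇒ finds finds finds finds finds finds S S S   [S -> finds S S]
finds finds finds finds finds finds S S S ⇒ finds finds finds finds finds finds finds S S S S   [S -> finds S S]
finds finds finds finds finds finds finds S S S S ⇒ finds finds finds finds finds finds finds finds S S S   [S -> finds]
finds finds finds finds finds finds finds finds S S S ⇒ finds finds finds finds finds finds finds finds finds S S   [S -> finds]
finds finds finds finds finds finds finds finds finds S S ⇒ finds finds finds finds finds finds finds finds finds finds S   [S -> finds]
finds finds finds finds finds finds finds finds finds finds S ⇒ finds finds finds finds finds finds finds finds finds finds finds S S   [S -> finds S S]
finds finds finds finds finds finds finds finds finds finds finds S S ⇒ finds finds finds finds finds finds finds finds finds finds finds finds S   [S -> finds]
finds finds finds finds finds finds finds finds finds finds finds finds S ⇒ finds finds finds finds finds finds finds finds finds finds finds finds finds   [S -> finds]

S ⇒ finds S S ⇒ finds finds S S S ⇒ finds finds finds S S ⇒ finds finds finds finds S ⇒ finds finds finds finds finds S S ⇒ finds finds finds finds finds finds S S S ⇒ finds finds finds finds finds finds finds S S S S ⇒ finds finds finds finds finds finds finds finds S S S ⇒ finds finds finds finds finds finds finds finds finds S S ⇒ finds finds finds finds finds finds finds finds finds finds S ⇒ finds finds finds finds finds finds finds finds finds finds finds S S ⇒ finds finds finds finds finds finds finds finds finds finds finds finds S ⇒ finds finds finds finds finds finds finds finds finds finds finds finds finds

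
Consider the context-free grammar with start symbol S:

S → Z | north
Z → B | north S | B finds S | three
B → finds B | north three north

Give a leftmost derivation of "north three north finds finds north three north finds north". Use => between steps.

S => Z => B finds S => north three north finds S => north three north finds Z => north three north finds B finds S => north three north finds finds B finds S => north three north finds finds north three north finds S => north three north finds finds north three north finds north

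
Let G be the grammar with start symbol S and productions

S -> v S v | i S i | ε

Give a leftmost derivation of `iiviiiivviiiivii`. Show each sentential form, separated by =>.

S => iSi   [S -> i S i]
iSi => iiSii   [S -> i S i]
iiSii => iivSvii   [S -> v S v]
iivSvii => iiviSivii   [S -> i S i]
iiviSivii => iiviiSiivii   [S -> i S i]
iiviiSiivii => iiviiiSiiivii   [S -> i S i]
iiviiiSiiivii => iiviiiiSiiiivii   [S -> i S i]
iiviiiiSiiiivii => iiviiiivSviiiivii   [S -> v S v]
iiviiiivSviiiivii => iiviiiivviiiivii   [S -> ε]

S=>iSi=>iiSii=>iivSvii=>iiviSivii=>iiviiSiivii=>iiviiiSiiivii=>iiviiiiSiiiivii=>iiviiiivSviiiivii=>iiviiiivviiiivii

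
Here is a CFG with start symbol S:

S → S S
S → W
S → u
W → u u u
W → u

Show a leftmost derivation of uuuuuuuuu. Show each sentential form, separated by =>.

S => SS   [S → S S]
SS => SSS   [S → S S]
SSS => SSSS   [S → S S]
SSSS => SSSSS   [S → S S]
SSSSS => WSSSS   [S → W]
WSSSS => uuuSSSS   [W → u u u]
uuuSSSS => uuuuSSS   [S → u]
uuuuSSS => uuuuSSSS   [S → S S]
uuuuSSSS => uuuuSSSSS   [S → S S]
uuuuSSSSS => uuuuuSSSS   [S → u]
uuuuuSSSS => uuuuuuSSS   [S → u]
uuuuuuSSS => uuuuuuuSS   [S → u]
uuuuuuuSS => uuuuuuuuS   [S → u]
uuuuuuuuS => uuuuuuuuu   [S → u]

S=>SS=>SSS=>SSSS=>SSSSS=>WSSSS=>uuuSSSS=>uuuuSSS=>uuuuSSSS=>uuuuSSSSS=>uuuuuSSSS=>uuuuuuSSS=>uuuuuuuSS=>uuuuuuuuS=>uuuuuuuuu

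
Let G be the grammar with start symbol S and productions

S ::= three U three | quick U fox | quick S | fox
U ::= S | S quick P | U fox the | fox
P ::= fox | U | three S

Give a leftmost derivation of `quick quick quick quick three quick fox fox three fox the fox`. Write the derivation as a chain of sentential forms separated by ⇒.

S ⇒ quick S ⇒ quick quick U fox ⇒ quick quick U fox the fox ⇒ quick quick S fox the fox ⇒ quick quick quick S fox the fox ⇒ quick quick quick quick S fox the fox ⇒ quick quick quick quick three U three fox the fox ⇒ quick quick quick quick three S three fox the fox ⇒ quick quick quick quick three quick U fox three fox the fox ⇒ quick quick quick quick three quick fox fox three fox the fox

S ⇒ quick S   [S ::= quick S]
quick S ⇒ quick quick U fox   [S ::= quick U fox]
quick quick U fox ⇒ quick quick U fox the fox   [U ::= U fox the]
quick quick U fox the fox ⇒ quick quick S fox the fox   [U ::= S]
quick quick S fox the fox ⇒ quick quick quick S fox the fox   [S ::= quick S]
quick quick quick S fox the fox ⇒ quick quick quick quick S fox the fox   [S ::= quick S]
quick quick quick quick S fox the fox ⇒ quick quick quick quick three U three fox the fox   [S ::= three U three]
quick quick quick quick three U three fox the fox ⇒ quick quick quick quick three S three fox the fox   [U ::= S]
quick quick quick quick three S three fox the fox ⇒ quick quick quick quick three quick U fox three fox the fox   [S ::= quick U fox]
quick quick quick quick three quick U fox three fox the fox ⇒ quick quick quick quick three quick fox fox three fox the fox   [U ::= fox]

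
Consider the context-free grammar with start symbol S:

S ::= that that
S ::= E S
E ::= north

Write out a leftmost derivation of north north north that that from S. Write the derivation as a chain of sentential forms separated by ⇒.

S ⇒ E S   [S ::= E S]
E S ⇒ north S   [E ::= north]
north S ⇒ north E S   [S ::= E S]
north E S ⇒ north north S   [E ::= north]
north north S ⇒ north north E S   [S ::= E S]
north north E S ⇒ north north north S   [E ::= north]
north north north S ⇒ north north north that that   [S ::= that that]

S ⇒ E S ⇒ north S ⇒ north E S ⇒ north north S ⇒ north north E S ⇒ north north north S ⇒ north north north that that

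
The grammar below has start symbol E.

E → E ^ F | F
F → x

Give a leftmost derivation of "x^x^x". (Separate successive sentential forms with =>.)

E => E^F   [E → E ^ F]
E^F => E^F^F   [E → E ^ F]
E^F^F => F^F^F   [E → F]
F^F^F => x^F^F   [F → x]
x^F^F => x^x^F   [F → x]
x^x^F => x^x^x   [F → x]

E=>E^F=>E^F^F=>F^F^F=>x^F^F=>x^x^F=>x^x^x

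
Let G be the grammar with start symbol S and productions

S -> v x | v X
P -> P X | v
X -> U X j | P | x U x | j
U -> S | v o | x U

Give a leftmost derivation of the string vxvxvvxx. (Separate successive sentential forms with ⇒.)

S ⇒ vX ⇒ vxUx ⇒ vxSx ⇒ vxvXx ⇒ vxvxUxx ⇒ vxvxSxx ⇒ vxvxvXxx ⇒ vxvxvPxx ⇒ vxvxvvxx

S ⇒ vX   [S -> v X]
vX ⇒ vxUx   [X -> x U x]
vxUx ⇒ vxSx   [U -> S]
vxSx ⇒ vxvXx   [S -> v X]
vxvXx ⇒ vxvxUxx   [X -> x U x]
vxvxUxx ⇒ vxvxSxx   [U -> S]
vxvxSxx ⇒ vxvxvXxx   [S -> v X]
vxvxvXxx ⇒ vxvxvPxx   [X -> P]
vxvxvPxx ⇒ vxvxvvxx   [P -> v]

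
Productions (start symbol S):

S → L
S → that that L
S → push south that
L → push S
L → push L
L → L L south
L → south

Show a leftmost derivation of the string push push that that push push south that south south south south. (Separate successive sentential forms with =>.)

S => L => push L => push push S => push push that that L => push push that that L L south => push push that that L L south L south => push push that that push S L south L south => push push that that push push south that L south L south => push push that that push push south that south south L south => push push that that push push south that south south south south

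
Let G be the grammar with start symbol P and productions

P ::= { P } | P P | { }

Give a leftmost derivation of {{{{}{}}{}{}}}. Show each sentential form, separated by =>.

P => {P}   [P ::= { P }]
{P} => {{P}}   [P ::= { P }]
{{P}} => {{PP}}   [P ::= P P]
{{PP}} => {{PPP}}   [P ::= P P]
{{PPP}} => {{{P}PP}}   [P ::= { P }]
{{{P}PP}} => {{{PP}PP}}   [P ::= P P]
{{{PP}PP}} => {{{{}P}PP}}   [P ::= { }]
{{{{}P}PP}} => {{{{}{}}PP}}   [P ::= { }]
{{{{}{}}PP}} => {{{{}{}}{}P}}   [P ::= { }]
{{{{}{}}{}P}} => {{{{}{}}{}{}}}   [P ::= { }]

P=>{P}=>{{P}}=>{{PP}}=>{{PPP}}=>{{{P}PP}}=>{{{PP}PP}}=>{{{{}P}PP}}=>{{{{}{}}PP}}=>{{{{}{}}{}P}}=>{{{{}{}}{}{}}}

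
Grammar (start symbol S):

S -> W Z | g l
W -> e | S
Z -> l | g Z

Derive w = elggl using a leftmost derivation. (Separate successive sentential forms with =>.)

S => WZ => SZ => WZZ => eZZ => elZ => elgZ => elggZ => elggl

S => WZ   [S -> W Z]
WZ => SZ   [W -> S]
SZ => WZZ   [S -> W Z]
WZZ => eZZ   [W -> e]
eZZ => elZ   [Z -> l]
elZ => elgZ   [Z -> g Z]
elgZ => elggZ   [Z -> g Z]
elggZ => elggl   [Z -> l]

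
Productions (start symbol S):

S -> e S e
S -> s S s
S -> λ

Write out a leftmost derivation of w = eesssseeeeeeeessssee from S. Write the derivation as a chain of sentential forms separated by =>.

S => eSe   [S -> e S e]
eSe => eeSee   [S -> e S e]
eeSee => eesSsee   [S -> s S s]
eesSsee => eessSssee   [S -> s S s]
eessSssee => eesssSsssee   [S -> s S s]
eesssSsssee => eessssSssssee   [S -> s S s]
eessssSssssee => eesssseSessssee   [S -> e S e]
eesssseSessssee => eesssseeSeessssee   [S -> e S e]
eesssseeSeessssee => eesssseeeSeeessssee   [S -> e S e]
eesssseeeSeeessssee => eesssseeeeSeeeessssee   [S -> e S e]
eesssseeeeSeeeessssee => eesssseeeeeeeessssee   [S -> λ]

S => eSe => eeSee => eesSsee => eessSssee => eesssSsssee => eessssSssssee => eesssseSessssee => eesssseeSeessssee => eesssseeeSeeessssee => eesssseeeeSeeeessssee => eesssseeeeeeeessssee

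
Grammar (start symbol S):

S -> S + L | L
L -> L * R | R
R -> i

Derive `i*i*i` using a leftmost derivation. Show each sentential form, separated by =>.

S => L => L*R => L*R*R => R*R*R => i*R*R => i*i*R => i*i*i

S => L   [S -> L]
L => L*R   [L -> L * R]
L*R => L*R*R   [L -> L * R]
L*R*R => R*R*R   [L -> R]
R*R*R => i*R*R   [R -> i]
i*R*R => i*i*R   [R -> i]
i*i*R => i*i*i   [R -> i]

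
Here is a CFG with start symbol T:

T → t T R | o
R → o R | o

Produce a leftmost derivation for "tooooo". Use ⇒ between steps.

T⇒tTR⇒toR⇒tooR⇒toooR⇒tooooR⇒tooooo

T ⇒ tTR   [T → t T R]
tTR ⇒ toR   [T → o]
toR ⇒ tooR   [R → o R]
tooR ⇒ toooR   [R → o R]
toooR ⇒ tooooR   [R → o R]
tooooR ⇒ tooooo   [R → o]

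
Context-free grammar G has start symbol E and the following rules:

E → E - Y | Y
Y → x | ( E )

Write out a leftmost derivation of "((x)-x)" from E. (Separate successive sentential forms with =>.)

E => Y => (E) => (E-Y) => (Y-Y) => ((E)-Y) => ((Y)-Y) => ((x)-Y) => ((x)-x)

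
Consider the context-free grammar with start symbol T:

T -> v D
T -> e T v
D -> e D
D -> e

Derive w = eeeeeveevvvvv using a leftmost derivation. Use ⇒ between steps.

T ⇒ eTv ⇒ eeTvv ⇒ eeeTvvv ⇒ eeeeTvvvv ⇒ eeeeeTvvvvv ⇒ eeeeevDvvvvv ⇒ eeeeeveDvvvvv ⇒ eeeeeveevvvvv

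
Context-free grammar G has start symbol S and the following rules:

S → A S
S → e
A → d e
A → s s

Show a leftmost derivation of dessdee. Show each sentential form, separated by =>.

S=>AS=>deS=>deAS=>dessS=>dessAS=>dessdeS=>dessdee

S => AS   [S → A S]
AS => deS   [A → d e]
deS => deAS   [S → A S]
deAS => dessS   [A → s s]
dessS => dessAS   [S → A S]
dessAS => dessdeS   [A → d e]
dessdeS => dessdee   [S → e]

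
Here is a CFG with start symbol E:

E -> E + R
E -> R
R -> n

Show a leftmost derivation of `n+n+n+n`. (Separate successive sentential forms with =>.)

E=>E+R=>E+R+R=>E+R+R+R=>R+R+R+R=>n+R+R+R=>n+n+R+R=>n+n+n+R=>n+n+n+n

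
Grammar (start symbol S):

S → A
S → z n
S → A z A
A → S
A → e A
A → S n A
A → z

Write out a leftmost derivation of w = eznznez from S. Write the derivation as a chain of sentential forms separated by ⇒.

S⇒A⇒SnA⇒AnA⇒eAnA⇒eznA⇒eznSnA⇒eznAnA⇒eznznA⇒eznzneA⇒eznznez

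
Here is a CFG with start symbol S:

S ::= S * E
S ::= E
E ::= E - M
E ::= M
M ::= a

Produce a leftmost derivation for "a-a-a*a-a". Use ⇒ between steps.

S ⇒ S*E ⇒ E*E ⇒ E-M*E ⇒ E-M-M*E ⇒ M-M-M*E ⇒ a-M-M*E ⇒ a-a-M*E ⇒ a-a-a*E ⇒ a-a-a*E-M ⇒ a-a-a*M-M ⇒ a-a-a*a-M ⇒ a-a-a*a-a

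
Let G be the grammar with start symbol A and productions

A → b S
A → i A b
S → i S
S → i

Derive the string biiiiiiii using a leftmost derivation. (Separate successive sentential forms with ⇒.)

A ⇒ bS   [A → b S]
bS ⇒ biS   [S → i S]
biS ⇒ biiS   [S → i S]
biiS ⇒ biiiS   [S → i S]
biiiS ⇒ biiiiS   [S → i S]
biiiiS ⇒ biiiiiS   [S → i S]
biiiiiS ⇒ biiiiiiS   [S → i S]
biiiiiiS ⇒ biiiiiiiS   [S → i S]
biiiiiiiS ⇒ biiiiiiii   [S → i]

A⇒bS⇒biS⇒biiS⇒biiiS⇒biiiiS⇒biiiiiS⇒biiiiiiS⇒biiiiiiiS⇒biiiiiiii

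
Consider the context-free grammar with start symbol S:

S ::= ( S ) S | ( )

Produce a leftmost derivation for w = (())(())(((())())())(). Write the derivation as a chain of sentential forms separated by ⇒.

S ⇒ (S)S ⇒ (())S ⇒ (())(S)S ⇒ (())(())S ⇒ (())(())(S)S ⇒ (())(())((S)S)S ⇒ (())(())(((S)S)S)S ⇒ (())(())(((())S)S)S ⇒ (())(())(((())())S)S ⇒ (())(())(((())())())S ⇒ (())(())(((())())())()

S ⇒ (S)S   [S ::= ( S ) S]
(S)S ⇒ (())S   [S ::= ( )]
(())S ⇒ (())(S)S   [S ::= ( S ) S]
(())(S)S ⇒ (())(())S   [S ::= ( )]
(())(())S ⇒ (())(())(S)S   [S ::= ( S ) S]
(())(())(S)S ⇒ (())(())((S)S)S   [S ::= ( S ) S]
(())(())((S)S)S ⇒ (())(())(((S)S)S)S   [S ::= ( S ) S]
(())(())(((S)S)S)S ⇒ (())(())(((())S)S)S   [S ::= ( )]
(())(())(((())S)S)S ⇒ (())(())(((())())S)S   [S ::= ( )]
(())(())(((())())S)S ⇒ (())(())(((())())())S   [S ::= ( )]
(())(())(((())())())S ⇒ (())(())(((())())())()   [S ::= ( )]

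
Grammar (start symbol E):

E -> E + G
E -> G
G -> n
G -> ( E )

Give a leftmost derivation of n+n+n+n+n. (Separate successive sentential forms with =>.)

E => E+G => E+G+G => E+G+G+G => E+G+G+G+G => G+G+G+G+G => n+G+G+G+G => n+n+G+G+G => n+n+n+G+G => n+n+n+n+G => n+n+n+n+n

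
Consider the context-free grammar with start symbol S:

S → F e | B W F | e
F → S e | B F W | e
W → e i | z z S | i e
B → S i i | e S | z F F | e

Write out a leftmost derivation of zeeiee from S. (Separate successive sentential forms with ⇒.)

S ⇒ BWF ⇒ zFFWF ⇒ zeFWF ⇒ zeeWF ⇒ zeeieF ⇒ zeeiee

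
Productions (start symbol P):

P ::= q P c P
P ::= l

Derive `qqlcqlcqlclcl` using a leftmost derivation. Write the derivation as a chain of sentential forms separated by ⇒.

P ⇒ qPcP   [P ::= q P c P]
qPcP ⇒ qqPcPcP   [P ::= q P c P]
qqPcPcP ⇒ qqlcPcP   [P ::= l]
qqlcPcP ⇒ qqlcqPcPcP   [P ::= q P c P]
qqlcqPcPcP ⇒ qqlcqlcPcP   [P ::= l]
qqlcqlcPcP ⇒ qqlcqlcqPcPcP   [P ::= q P c P]
qqlcqlcqPcPcP ⇒ qqlcqlcqlcPcP   [P ::= l]
qqlcqlcqlcPcP ⇒ qqlcqlcqlclcP   [P ::= l]
qqlcqlcqlclcP ⇒ qqlcqlcqlclcl   [P ::= l]

P⇒qPcP⇒qqPcPcP⇒qqlcPcP⇒qqlcqPcPcP⇒qqlcqlcPcP⇒qqlcqlcqPcPcP⇒qqlcqlcqlcPcP⇒qqlcqlcqlclcP⇒qqlcqlcqlclcl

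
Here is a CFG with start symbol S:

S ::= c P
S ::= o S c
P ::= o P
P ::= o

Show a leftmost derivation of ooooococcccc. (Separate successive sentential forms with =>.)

S => oSc => ooScc => oooSccc => ooooScccc => oooooSccccc => ooooocPccccc => ooooococcccc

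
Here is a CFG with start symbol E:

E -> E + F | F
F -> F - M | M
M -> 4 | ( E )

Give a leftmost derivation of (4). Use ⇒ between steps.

E ⇒ F   [E -> F]
F ⇒ M   [F -> M]
M ⇒ (E)   [M -> ( E )]
(E) ⇒ (F)   [E -> F]
(F) ⇒ (M)   [F -> M]
(M) ⇒ (4)   [M -> 4]

E ⇒ F ⇒ M ⇒ (E) ⇒ (F) ⇒ (M) ⇒ (4)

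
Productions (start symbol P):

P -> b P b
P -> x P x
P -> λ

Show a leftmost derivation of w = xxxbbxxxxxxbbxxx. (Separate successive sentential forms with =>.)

P => xPx   [P -> x P x]
xPx => xxPxx   [P -> x P x]
xxPxx => xxxPxxx   [P -> x P x]
xxxPxxx => xxxbPbxxx   [P -> b P b]
xxxbPbxxx => xxxbbPbbxxx   [P -> b P b]
xxxbbPbbxxx => xxxbbxPxbbxxx   [P -> x P x]
xxxbbxPxbbxxx => xxxbbxxPxxbbxxx   [P -> x P x]
xxxbbxxPxxbbxxx => xxxbbxxxPxxxbbxxx   [P -> x P x]
xxxbbxxxPxxxbbxxx => xxxbbxxxxxxbbxxx   [P -> λ]

P => xPx => xxPxx => xxxPxxx => xxxbPbxxx => xxxbbPbbxxx => xxxbbxPxbbxxx => xxxbbxxPxxbbxxx => xxxbbxxxPxxxbbxxx => xxxbbxxxxxxbbxxx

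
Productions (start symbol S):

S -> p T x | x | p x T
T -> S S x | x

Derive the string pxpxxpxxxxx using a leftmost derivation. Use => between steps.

S => pxT => pxSSx => pxpTxSx => pxpxxSx => pxpxxpxTx => pxpxxpxSSxx => pxpxxpxxSxx => pxpxxpxxxxx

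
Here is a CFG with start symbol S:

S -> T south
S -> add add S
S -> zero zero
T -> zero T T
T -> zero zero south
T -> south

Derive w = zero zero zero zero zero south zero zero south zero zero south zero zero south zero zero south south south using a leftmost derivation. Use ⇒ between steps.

S ⇒ T south ⇒ zero T T south ⇒ zero zero T T T south ⇒ zero zero zero T T T T south ⇒ zero zero zero zero T T T T T south ⇒ zero zero zero zero zero T T T T T T south ⇒ zero zero zero zero zero south T T T T T south ⇒ zero zero zero zero zero south zero zero south T T T T south ⇒ zero zero zero zero zero south zero zero south zero zero south T T T south ⇒ zero zero zero zero zero south zero zero south zero zero south zero zero south T T south ⇒ zero zero zero zero zero south zero zero south zero zero south zero zero south zero zero south T south ⇒ zero zero zero zero zero south zero zero south zero zero south zero zero south zero zero south south south

S ⇒ T south   [S -> T south]
T south ⇒ zero T T south   [T -> zero T T]
zero T T south ⇒ zero zero T T T south   [T -> zero T T]
zero zero T T T south ⇒ zero zero zero T T T T south   [T -> zero T T]
zero zero zero T T T T south ⇒ zero zero zero zero T T T T T south   [T -> zero T T]
zero zero zero zero T T T T T south ⇒ zero zero zero zero zero T T T T T T south   [T -> zero T T]
zero zero zero zero zero T T T T T T south ⇒ zero zero zero zero zero south T T T T T south   [T -> south]
zero zero zero zero zero south T T T T T south ⇒ zero zero zero zero zero south zero zero south T T T T south   [T -> zero zero south]
zero zero zero zero zero south zero zero south T T T T south ⇒ zero zero zero zero zero south zero zero south zero zero south T T T south   [T -> zero zero south]
zero zero zero zero zero south zero zero south zero zero south T T T south ⇒ zero zero zero zero zero south zero zero south zero zero south zero zero south T T south   [T -> zero zero south]
zero zero zero zero zero south zero zero south zero zero south zero zero south T T south ⇒ zero zero zero zero zero south zero zero south zero zero south zero zero south zero zero south T south   [T -> zero zero south]
zero zero zero zero zero south zero zero south zero zero south zero zero south zero zero south T south ⇒ zero zero zero zero zero south zero zero south zero zero south zero zero south zero zero south south south   [T -> south]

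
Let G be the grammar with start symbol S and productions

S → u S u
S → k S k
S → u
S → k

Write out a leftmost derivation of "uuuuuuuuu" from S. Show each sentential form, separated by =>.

S=>uSu=>uuSuu=>uuuSuuu=>uuuuSuuuu=>uuuuuuuuu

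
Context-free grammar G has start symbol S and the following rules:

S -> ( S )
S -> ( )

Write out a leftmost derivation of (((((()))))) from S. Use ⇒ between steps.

S⇒(S)⇒((S))⇒(((S)))⇒((((S))))⇒(((((S)))))⇒(((((())))))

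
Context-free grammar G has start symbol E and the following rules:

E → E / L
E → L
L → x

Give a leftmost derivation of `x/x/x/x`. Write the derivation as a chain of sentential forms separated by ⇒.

E ⇒ E/L ⇒ E/L/L ⇒ E/L/L/L ⇒ L/L/L/L ⇒ x/L/L/L ⇒ x/x/L/L ⇒ x/x/x/L ⇒ x/x/x/x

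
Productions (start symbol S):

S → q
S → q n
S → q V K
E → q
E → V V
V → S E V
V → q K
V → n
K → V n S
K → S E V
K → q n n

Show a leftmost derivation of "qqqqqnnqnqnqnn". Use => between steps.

S => qVK   [S → q V K]
qVK => qqKK   [V → q K]
qqKK => qqVnSK   [K → V n S]
qqVnSK => qqqKnSK   [V → q K]
qqqKnSK => qqqVnSnSK   [K → V n S]
qqqVnSnSK => qqqSEVnSnSK   [V → S E V]
qqqSEVnSnSK => qqqqEVnSnSK   [S → q]
qqqqEVnSnSK => qqqqqVnSnSK   [E → q]
qqqqqVnSnSK => qqqqqnnSnSK   [V → n]
qqqqqnnSnSK => qqqqqnnqnSK   [S → q]
qqqqqnnqnSK => qqqqqnnqnqnK   [S → q n]
qqqqqnnqnqnK => qqqqqnnqnqnqnn   [K → q n n]

S=>qVK=>qqKK=>qqVnSK=>qqqKnSK=>qqqVnSnSK=>qqqSEVnSnSK=>qqqqEVnSnSK=>qqqqqVnSnSK=>qqqqqnnSnSK=>qqqqqnnqnSK=>qqqqqnnqnqnK=>qqqqqnnqnqnqnn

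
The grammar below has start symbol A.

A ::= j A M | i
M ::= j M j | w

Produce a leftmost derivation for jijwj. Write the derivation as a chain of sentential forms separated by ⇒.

A ⇒ jAM ⇒ jiM ⇒ jijMj ⇒ jijwj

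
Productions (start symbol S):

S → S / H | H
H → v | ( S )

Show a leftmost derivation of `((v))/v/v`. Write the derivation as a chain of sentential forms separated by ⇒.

S ⇒ S/H   [S → S / H]
S/H ⇒ S/H/H   [S → S / H]
S/H/H ⇒ H/H/H   [S → H]
H/H/H ⇒ (S)/H/H   [H → ( S )]
(S)/H/H ⇒ (H)/H/H   [S → H]
(H)/H/H ⇒ ((S))/H/H   [H → ( S )]
((S))/H/H ⇒ ((H))/H/H   [S → H]
((H))/H/H ⇒ ((v))/H/H   [H → v]
((v))/H/H ⇒ ((v))/v/H   [H → v]
((v))/v/H ⇒ ((v))/v/v   [H → v]

S ⇒ S/H ⇒ S/H/H ⇒ H/H/H ⇒ (S)/H/H ⇒ (H)/H/H ⇒ ((S))/H/H ⇒ ((H))/H/H ⇒ ((v))/H/H ⇒ ((v))/v/H ⇒ ((v))/v/v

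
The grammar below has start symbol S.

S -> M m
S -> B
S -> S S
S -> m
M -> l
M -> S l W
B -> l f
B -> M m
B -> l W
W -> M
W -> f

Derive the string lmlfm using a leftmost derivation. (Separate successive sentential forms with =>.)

S => B   [S -> B]
B => Mm   [B -> M m]
Mm => SlWm   [M -> S l W]
SlWm => BlWm   [S -> B]
BlWm => MmlWm   [B -> M m]
MmlWm => lmlWm   [M -> l]
lmlWm => lmlfm   [W -> f]

S => B => Mm => SlWm => BlWm => MmlWm => lmlWm => lmlfm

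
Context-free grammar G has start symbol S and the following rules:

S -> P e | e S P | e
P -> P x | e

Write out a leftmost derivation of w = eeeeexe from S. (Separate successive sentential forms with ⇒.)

S ⇒ eSP ⇒ eeSPP ⇒ eePePP ⇒ eeeePP ⇒ eeeePxP ⇒ eeeeexP ⇒ eeeeexe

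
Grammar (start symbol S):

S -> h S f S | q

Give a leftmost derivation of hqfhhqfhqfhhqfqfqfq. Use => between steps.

S => hSfS   [S -> h S f S]
hSfS => hqfS   [S -> q]
hqfS => hqfhSfS   [S -> h S f S]
hqfhSfS => hqfhhSfSfS   [S -> h S f S]
hqfhhSfSfS => hqfhhqfSfS   [S -> q]
hqfhhqfSfS => hqfhhqfhSfSfS   [S -> h S f S]
hqfhhqfhSfSfS => hqfhhqfhqfSfS   [S -> q]
hqfhhqfhqfSfS => hqfhhqfhqfhSfSfS   [S -> h S f S]
hqfhhqfhqfhSfSfS => hqfhhqfhqfhhSfSfSfS   [S -> h S f S]
hqfhhqfhqfhhSfSfSfS => hqfhhqfhqfhhqfSfSfS   [S -> q]
hqfhhqfhqfhhqfSfSfS => hqfhhqfhqfhhqfqfSfS   [S -> q]
hqfhhqfhqfhhqfqfSfS => hqfhhqfhqfhhqfqfqfS   [S -> q]
hqfhhqfhqfhhqfqfqfS => hqfhhqfhqfhhqfqfqfq   [S -> q]

S=>hSfS=>hqfS=>hqfhSfS=>hqfhhSfSfS=>hqfhhqfSfS=>hqfhhqfhSfSfS=>hqfhhqfhqfSfS=>hqfhhqfhqfhSfSfS=>hqfhhqfhqfhhSfSfSfS=>hqfhhqfhqfhhqfSfSfS=>hqfhhqfhqfhhqfqfSfS=>hqfhhqfhqfhhqfqfqfS=>hqfhhqfhqfhhqfqfqfq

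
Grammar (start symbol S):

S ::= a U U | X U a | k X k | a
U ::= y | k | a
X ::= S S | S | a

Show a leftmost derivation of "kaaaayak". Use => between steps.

S => kXk => kSSk => kaUUSk => kaaUSk => kaaaSk => kaaaXUak => kaaaaUak => kaaaayak

S => kXk   [S ::= k X k]
kXk => kSSk   [X ::= S S]
kSSk => kaUUSk   [S ::= a U U]
kaUUSk => kaaUSk   [U ::= a]
kaaUSk => kaaaSk   [U ::= a]
kaaaSk => kaaaXUak   [S ::= X U a]
kaaaXUak => kaaaaUak   [X ::= a]
kaaaaUak => kaaaayak   [U ::= y]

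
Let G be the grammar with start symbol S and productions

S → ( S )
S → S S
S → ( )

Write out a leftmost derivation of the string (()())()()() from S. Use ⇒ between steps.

S ⇒ SS   [S → S S]
SS ⇒ SSS   [S → S S]
SSS ⇒ SSSS   [S → S S]
SSSS ⇒ (S)SSS   [S → ( S )]
(S)SSS ⇒ (SS)SSS   [S → S S]
(SS)SSS ⇒ (()S)SSS   [S → ( )]
(()S)SSS ⇒ (()())SSS   [S → ( )]
(()())SSS ⇒ (()())()SS   [S → ( )]
(()())()SS ⇒ (()())()()S   [S → ( )]
(()())()()S ⇒ (()())()()()   [S → ( )]

S⇒SS⇒SSS⇒SSSS⇒(S)SSS⇒(SS)SSS⇒(()S)SSS⇒(()())SSS⇒(()())()SS⇒(()())()()S⇒(()())()()()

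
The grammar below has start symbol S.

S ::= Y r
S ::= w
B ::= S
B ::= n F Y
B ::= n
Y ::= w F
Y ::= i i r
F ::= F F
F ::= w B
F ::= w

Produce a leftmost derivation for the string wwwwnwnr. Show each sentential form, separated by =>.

S=>Yr=>wFr=>wFFr=>wFFFr=>wwFFr=>wwwFr=>wwwFFr=>wwwwBFr=>wwwwnFr=>wwwwnwBr=>wwwwnwnr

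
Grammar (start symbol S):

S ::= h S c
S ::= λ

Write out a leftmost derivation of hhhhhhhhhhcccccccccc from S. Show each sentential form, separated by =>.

S=>hSc=>hhScc=>hhhSccc=>hhhhScccc=>hhhhhSccccc=>hhhhhhScccccc=>hhhhhhhSccccccc=>hhhhhhhhScccccccc=>hhhhhhhhhSccccccccc=>hhhhhhhhhhScccccccccc=>hhhhhhhhhhcccccccccc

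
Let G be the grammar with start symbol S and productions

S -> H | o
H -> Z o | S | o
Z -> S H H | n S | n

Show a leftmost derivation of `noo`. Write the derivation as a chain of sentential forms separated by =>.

S=>H=>Zo=>nSo=>noo

S => H   [S -> H]
H => Zo   [H -> Z o]
Zo => nSo   [Z -> n S]
nSo => noo   [S -> o]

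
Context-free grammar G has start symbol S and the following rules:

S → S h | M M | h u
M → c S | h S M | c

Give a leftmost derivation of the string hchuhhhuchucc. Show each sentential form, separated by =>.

S => MM   [S → M M]
MM => hSMM   [M → h S M]
hSMM => hMMMM   [S → M M]
hMMMM => hcSMMM   [M → c S]
hcSMMM => hcShMMM   [S → S h]
hcShMMM => hchuhMMM   [S → h u]
hchuhMMM => hchuhhSMMM   [M → h S M]
hchuhhSMMM => hchuhhhuMMM   [S → h u]
hchuhhhuMMM => hchuhhhucSMM   [M → c S]
hchuhhhucSMM => hchuhhhuchuMM   [S → h u]
hchuhhhuchuMM => hchuhhhuchucM   [M → c]
hchuhhhuchucM => hchuhhhuchucc   [M → c]

S => MM => hSMM => hMMMM => hcSMMM => hcShMMM => hchuhMMM => hchuhhSMMM => hchuhhhuMMM => hchuhhhucSMM => hchuhhhuchuMM => hchuhhhuchucM => hchuhhhuchucc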